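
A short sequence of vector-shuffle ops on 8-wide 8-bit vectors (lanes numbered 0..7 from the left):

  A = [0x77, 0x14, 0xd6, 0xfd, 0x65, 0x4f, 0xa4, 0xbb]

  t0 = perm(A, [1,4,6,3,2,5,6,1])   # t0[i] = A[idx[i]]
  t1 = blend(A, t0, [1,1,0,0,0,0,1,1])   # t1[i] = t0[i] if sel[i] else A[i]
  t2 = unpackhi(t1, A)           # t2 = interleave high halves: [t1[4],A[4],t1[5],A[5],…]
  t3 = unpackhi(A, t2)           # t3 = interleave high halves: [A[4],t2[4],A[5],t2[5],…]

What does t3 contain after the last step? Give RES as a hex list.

t0 = [0x14, 0x65, 0xa4, 0xfd, 0xd6, 0x4f, 0xa4, 0x14]
t1 = [0x14, 0x65, 0xd6, 0xfd, 0x65, 0x4f, 0xa4, 0x14]
t2 = [0x65, 0x65, 0x4f, 0x4f, 0xa4, 0xa4, 0x14, 0xbb]
t3 = [0x65, 0xa4, 0x4f, 0xa4, 0xa4, 0x14, 0xbb, 0xbb]

RES = [ 0x65  0xa4  0x4f  0xa4  0xa4  0x14  0xbb  0xbb ]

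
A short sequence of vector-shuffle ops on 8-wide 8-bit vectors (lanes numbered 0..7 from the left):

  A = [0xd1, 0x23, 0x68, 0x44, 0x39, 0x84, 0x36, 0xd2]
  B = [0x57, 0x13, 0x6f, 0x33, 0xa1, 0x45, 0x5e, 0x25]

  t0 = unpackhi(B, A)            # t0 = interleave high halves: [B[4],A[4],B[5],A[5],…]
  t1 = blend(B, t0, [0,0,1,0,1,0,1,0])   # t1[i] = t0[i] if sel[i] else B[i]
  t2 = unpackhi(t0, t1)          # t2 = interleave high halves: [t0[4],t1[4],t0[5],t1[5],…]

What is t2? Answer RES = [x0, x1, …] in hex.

RES = [0x5e, 0x5e, 0x36, 0x45, 0x25, 0x25, 0xd2, 0x25]

→ t0 |a1|39|45|84|5e|36|25|d2|
→ t1 |57|13|45|33|5e|45|25|25|
→ t2 |5e|5e|36|45|25|25|d2|25|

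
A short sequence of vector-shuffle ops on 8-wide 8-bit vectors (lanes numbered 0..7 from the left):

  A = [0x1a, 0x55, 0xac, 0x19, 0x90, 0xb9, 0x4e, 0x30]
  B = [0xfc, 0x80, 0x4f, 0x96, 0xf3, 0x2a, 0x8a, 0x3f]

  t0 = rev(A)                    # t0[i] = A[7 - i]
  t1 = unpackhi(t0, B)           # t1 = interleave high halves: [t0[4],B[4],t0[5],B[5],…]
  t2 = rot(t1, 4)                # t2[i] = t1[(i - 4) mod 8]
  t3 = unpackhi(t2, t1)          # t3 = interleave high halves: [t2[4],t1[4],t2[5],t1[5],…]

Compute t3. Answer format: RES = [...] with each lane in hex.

RES = [0x19, 0x55, 0xf3, 0x8a, 0xac, 0x1a, 0x2a, 0x3f]

→ t0 |30|4e|b9|90|19|ac|55|1a|
→ t1 |19|f3|ac|2a|55|8a|1a|3f|
→ t2 |55|8a|1a|3f|19|f3|ac|2a|
→ t3 |19|55|f3|8a|ac|1a|2a|3f|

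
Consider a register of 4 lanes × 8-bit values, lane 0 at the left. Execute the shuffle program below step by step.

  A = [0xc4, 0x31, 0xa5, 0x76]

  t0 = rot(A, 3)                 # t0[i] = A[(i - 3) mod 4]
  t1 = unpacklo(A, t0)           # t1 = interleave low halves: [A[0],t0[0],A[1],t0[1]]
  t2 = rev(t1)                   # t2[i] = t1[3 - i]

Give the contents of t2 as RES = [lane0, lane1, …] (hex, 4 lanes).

RES = [0xa5, 0x31, 0x31, 0xc4]

→ t0 |31|a5|76|c4|
→ t1 |c4|31|31|a5|
→ t2 |a5|31|31|c4|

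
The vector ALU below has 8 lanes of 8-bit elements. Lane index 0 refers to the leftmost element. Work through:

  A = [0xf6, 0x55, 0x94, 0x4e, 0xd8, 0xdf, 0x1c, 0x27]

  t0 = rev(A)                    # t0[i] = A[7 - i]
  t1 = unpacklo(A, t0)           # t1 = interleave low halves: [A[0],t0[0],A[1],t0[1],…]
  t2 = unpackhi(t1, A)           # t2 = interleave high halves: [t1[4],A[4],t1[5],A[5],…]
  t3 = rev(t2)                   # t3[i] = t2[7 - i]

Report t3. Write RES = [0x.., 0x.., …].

t0 = [0x27, 0x1c, 0xdf, 0xd8, 0x4e, 0x94, 0x55, 0xf6]
t1 = [0xf6, 0x27, 0x55, 0x1c, 0x94, 0xdf, 0x4e, 0xd8]
t2 = [0x94, 0xd8, 0xdf, 0xdf, 0x4e, 0x1c, 0xd8, 0x27]
t3 = [0x27, 0xd8, 0x1c, 0x4e, 0xdf, 0xdf, 0xd8, 0x94]

RES = [0x27, 0xd8, 0x1c, 0x4e, 0xdf, 0xdf, 0xd8, 0x94]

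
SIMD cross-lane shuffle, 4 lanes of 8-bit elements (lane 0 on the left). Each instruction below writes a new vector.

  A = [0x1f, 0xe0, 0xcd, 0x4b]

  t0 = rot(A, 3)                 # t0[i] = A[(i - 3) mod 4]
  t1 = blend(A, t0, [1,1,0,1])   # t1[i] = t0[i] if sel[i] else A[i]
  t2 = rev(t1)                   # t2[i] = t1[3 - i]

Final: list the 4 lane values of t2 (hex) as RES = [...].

→ t0 |e0|cd|4b|1f|
→ t1 |e0|cd|cd|1f|
→ t2 |1f|cd|cd|e0|

RES = [ 0x1f  0xcd  0xcd  0xe0 ]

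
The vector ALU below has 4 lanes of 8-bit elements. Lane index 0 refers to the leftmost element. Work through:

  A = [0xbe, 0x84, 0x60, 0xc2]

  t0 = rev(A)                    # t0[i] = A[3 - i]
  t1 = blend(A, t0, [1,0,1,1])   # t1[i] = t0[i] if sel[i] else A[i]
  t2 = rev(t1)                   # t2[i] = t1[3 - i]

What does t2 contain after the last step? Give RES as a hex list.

RES = [0xbe, 0x84, 0x84, 0xc2]

t0 = [0xc2, 0x60, 0x84, 0xbe]
t1 = [0xc2, 0x84, 0x84, 0xbe]
t2 = [0xbe, 0x84, 0x84, 0xc2]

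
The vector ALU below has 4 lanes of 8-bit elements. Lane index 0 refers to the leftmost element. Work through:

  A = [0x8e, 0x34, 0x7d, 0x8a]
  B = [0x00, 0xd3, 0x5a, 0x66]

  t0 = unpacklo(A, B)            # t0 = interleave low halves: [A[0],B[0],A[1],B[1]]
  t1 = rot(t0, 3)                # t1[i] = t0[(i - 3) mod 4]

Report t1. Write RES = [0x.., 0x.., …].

RES = [0x00, 0x34, 0xd3, 0x8e]

  t0: 8e 00 34 d3
  t1: 00 34 d3 8e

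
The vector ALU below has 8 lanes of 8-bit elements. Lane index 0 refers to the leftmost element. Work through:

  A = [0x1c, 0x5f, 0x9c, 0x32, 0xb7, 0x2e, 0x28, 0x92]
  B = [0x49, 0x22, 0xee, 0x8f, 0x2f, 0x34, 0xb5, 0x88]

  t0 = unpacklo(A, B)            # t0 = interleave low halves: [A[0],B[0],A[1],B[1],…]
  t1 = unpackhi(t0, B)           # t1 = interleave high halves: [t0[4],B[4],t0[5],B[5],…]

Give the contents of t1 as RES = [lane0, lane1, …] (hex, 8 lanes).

RES = [ 0x9c  0x2f  0xee  0x34  0x32  0xb5  0x8f  0x88 ]

→ t0 |1c|49|5f|22|9c|ee|32|8f|
→ t1 |9c|2f|ee|34|32|b5|8f|88|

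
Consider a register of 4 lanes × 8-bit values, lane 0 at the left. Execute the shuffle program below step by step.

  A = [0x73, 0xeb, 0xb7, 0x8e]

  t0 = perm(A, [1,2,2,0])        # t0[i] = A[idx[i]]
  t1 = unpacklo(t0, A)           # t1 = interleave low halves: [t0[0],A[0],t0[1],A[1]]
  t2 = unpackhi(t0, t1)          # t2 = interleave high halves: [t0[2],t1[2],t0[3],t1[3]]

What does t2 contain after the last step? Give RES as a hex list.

→ t0 |eb|b7|b7|73|
→ t1 |eb|73|b7|eb|
→ t2 |b7|b7|73|eb|

RES = [ 0xb7  0xb7  0x73  0xeb ]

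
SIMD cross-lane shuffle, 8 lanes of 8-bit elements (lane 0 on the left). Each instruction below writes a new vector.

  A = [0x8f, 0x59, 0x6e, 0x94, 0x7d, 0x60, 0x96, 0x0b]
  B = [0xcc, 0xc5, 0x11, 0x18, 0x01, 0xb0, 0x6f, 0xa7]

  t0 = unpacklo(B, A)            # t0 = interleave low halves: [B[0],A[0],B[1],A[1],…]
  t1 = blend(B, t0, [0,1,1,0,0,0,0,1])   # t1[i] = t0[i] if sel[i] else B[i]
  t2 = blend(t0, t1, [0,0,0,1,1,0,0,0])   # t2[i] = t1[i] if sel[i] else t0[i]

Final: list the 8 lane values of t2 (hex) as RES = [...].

→ t0 |cc|8f|c5|59|11|6e|18|94|
→ t1 |cc|8f|c5|18|01|b0|6f|94|
→ t2 |cc|8f|c5|18|01|6e|18|94|

RES = [ 0xcc  0x8f  0xc5  0x18  0x01  0x6e  0x18  0x94 ]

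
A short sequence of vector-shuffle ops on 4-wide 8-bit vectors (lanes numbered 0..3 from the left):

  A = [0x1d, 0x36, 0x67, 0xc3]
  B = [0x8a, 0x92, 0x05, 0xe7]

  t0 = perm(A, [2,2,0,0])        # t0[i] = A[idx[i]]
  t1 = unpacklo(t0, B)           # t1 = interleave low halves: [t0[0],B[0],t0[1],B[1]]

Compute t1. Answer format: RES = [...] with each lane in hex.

RES = [ 0x67  0x8a  0x67  0x92 ]

t0 = [0x67, 0x67, 0x1d, 0x1d]
t1 = [0x67, 0x8a, 0x67, 0x92]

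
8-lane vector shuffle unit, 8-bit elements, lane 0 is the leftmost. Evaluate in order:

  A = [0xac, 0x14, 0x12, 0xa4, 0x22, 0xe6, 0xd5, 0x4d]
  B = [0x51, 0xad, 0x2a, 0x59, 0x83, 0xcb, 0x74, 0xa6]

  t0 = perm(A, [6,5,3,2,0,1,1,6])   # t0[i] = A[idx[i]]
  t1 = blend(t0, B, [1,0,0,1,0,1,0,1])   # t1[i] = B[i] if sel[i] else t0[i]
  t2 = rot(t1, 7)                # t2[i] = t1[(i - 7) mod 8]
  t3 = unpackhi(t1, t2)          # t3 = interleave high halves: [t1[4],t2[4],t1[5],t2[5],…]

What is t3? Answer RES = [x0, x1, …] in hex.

RES = [ 0xac  0xcb  0xcb  0x14  0x14  0xa6  0xa6  0x51 ]

  t0: d5 e6 a4 12 ac 14 14 d5
  t1: 51 e6 a4 59 ac cb 14 a6
  t2: e6 a4 59 ac cb 14 a6 51
  t3: ac cb cb 14 14 a6 a6 51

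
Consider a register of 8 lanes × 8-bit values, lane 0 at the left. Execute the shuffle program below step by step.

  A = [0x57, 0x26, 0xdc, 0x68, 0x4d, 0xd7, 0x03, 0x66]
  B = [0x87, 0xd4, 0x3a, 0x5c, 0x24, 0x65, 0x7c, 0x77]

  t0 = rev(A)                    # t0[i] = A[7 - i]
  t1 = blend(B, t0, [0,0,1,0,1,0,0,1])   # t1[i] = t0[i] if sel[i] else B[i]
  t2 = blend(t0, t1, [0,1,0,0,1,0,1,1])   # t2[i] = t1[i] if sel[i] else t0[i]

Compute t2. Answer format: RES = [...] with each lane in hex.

RES = [0x66, 0xd4, 0xd7, 0x4d, 0x68, 0xdc, 0x7c, 0x57]

t0 = [0x66, 0x03, 0xd7, 0x4d, 0x68, 0xdc, 0x26, 0x57]
t1 = [0x87, 0xd4, 0xd7, 0x5c, 0x68, 0x65, 0x7c, 0x57]
t2 = [0x66, 0xd4, 0xd7, 0x4d, 0x68, 0xdc, 0x7c, 0x57]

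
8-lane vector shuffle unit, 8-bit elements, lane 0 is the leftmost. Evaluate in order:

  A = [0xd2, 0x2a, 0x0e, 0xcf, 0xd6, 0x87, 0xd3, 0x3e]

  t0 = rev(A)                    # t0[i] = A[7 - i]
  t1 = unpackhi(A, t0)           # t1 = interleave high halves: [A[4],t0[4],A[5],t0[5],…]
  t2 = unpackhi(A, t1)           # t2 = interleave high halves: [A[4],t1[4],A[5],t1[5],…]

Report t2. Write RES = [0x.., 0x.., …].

RES = [ 0xd6  0xd3  0x87  0x2a  0xd3  0x3e  0x3e  0xd2 ]

  t0: 3e d3 87 d6 cf 0e 2a d2
  t1: d6 cf 87 0e d3 2a 3e d2
  t2: d6 d3 87 2a d3 3e 3e d2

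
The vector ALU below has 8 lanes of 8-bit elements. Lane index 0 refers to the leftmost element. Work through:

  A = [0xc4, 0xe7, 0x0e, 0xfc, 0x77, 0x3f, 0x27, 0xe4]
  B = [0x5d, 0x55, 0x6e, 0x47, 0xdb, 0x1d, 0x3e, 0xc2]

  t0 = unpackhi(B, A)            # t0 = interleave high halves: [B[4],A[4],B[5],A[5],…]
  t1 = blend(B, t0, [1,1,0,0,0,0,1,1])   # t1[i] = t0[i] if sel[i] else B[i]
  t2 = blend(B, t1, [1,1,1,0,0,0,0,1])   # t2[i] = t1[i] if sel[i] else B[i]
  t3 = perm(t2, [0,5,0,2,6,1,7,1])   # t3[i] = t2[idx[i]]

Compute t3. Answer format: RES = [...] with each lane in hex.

RES = [0xdb, 0x1d, 0xdb, 0x6e, 0x3e, 0x77, 0xe4, 0x77]

→ t0 |db|77|1d|3f|3e|27|c2|e4|
→ t1 |db|77|6e|47|db|1d|c2|e4|
→ t2 |db|77|6e|47|db|1d|3e|e4|
→ t3 |db|1d|db|6e|3e|77|e4|77|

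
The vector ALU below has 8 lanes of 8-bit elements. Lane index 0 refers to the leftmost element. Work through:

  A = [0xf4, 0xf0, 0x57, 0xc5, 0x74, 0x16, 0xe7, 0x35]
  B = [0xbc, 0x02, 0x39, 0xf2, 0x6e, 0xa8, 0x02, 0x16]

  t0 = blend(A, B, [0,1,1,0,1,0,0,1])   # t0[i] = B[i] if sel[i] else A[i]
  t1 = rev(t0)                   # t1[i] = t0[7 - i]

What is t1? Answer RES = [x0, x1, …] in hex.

RES = [0x16, 0xe7, 0x16, 0x6e, 0xc5, 0x39, 0x02, 0xf4]

→ t0 |f4|02|39|c5|6e|16|e7|16|
→ t1 |16|e7|16|6e|c5|39|02|f4|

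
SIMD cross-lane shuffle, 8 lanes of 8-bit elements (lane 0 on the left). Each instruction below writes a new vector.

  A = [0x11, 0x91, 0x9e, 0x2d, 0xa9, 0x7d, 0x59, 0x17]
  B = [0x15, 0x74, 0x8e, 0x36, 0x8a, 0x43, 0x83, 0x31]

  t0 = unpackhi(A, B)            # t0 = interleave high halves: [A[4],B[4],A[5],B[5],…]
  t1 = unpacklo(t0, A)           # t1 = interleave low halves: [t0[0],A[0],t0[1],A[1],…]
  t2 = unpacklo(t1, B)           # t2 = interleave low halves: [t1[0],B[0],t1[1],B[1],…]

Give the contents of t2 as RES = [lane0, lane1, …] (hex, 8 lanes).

→ t0 |a9|8a|7d|43|59|83|17|31|
→ t1 |a9|11|8a|91|7d|9e|43|2d|
→ t2 |a9|15|11|74|8a|8e|91|36|

RES = [ 0xa9  0x15  0x11  0x74  0x8a  0x8e  0x91  0x36 ]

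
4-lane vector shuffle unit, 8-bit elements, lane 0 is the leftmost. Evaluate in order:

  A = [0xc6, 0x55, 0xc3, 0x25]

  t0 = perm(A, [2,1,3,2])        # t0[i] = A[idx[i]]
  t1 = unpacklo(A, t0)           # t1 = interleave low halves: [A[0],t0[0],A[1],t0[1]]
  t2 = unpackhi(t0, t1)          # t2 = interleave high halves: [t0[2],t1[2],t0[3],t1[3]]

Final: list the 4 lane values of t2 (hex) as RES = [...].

  t0: c3 55 25 c3
  t1: c6 c3 55 55
  t2: 25 55 c3 55

RES = [ 0x25  0x55  0xc3  0x55 ]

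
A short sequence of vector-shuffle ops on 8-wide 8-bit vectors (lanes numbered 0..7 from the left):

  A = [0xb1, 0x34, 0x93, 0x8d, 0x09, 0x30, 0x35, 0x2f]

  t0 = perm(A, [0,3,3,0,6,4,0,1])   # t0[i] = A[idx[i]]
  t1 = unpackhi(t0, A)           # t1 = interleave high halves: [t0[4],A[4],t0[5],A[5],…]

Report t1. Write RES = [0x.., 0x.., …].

  t0: b1 8d 8d b1 35 09 b1 34
  t1: 35 09 09 30 b1 35 34 2f

RES = [0x35, 0x09, 0x09, 0x30, 0xb1, 0x35, 0x34, 0x2f]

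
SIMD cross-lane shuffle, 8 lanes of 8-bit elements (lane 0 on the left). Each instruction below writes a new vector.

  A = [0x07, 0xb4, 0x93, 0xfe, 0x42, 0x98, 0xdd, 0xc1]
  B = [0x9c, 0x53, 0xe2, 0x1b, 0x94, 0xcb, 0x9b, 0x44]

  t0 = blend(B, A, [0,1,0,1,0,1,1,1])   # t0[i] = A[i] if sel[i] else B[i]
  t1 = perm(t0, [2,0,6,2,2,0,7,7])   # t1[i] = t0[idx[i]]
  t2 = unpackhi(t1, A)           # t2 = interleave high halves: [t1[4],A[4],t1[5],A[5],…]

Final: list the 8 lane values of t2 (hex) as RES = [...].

→ t0 |9c|b4|e2|fe|94|98|dd|c1|
→ t1 |e2|9c|dd|e2|e2|9c|c1|c1|
→ t2 |e2|42|9c|98|c1|dd|c1|c1|

RES = [ 0xe2  0x42  0x9c  0x98  0xc1  0xdd  0xc1  0xc1 ]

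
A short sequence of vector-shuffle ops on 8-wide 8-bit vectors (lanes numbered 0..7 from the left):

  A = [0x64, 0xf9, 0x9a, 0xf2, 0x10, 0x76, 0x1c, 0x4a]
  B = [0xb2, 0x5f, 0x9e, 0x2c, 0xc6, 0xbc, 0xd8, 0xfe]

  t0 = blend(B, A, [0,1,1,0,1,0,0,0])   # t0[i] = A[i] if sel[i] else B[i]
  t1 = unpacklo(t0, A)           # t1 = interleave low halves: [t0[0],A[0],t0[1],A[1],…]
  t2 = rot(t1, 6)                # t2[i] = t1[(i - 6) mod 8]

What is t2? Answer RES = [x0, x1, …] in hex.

→ t0 |b2|f9|9a|2c|10|bc|d8|fe|
→ t1 |b2|64|f9|f9|9a|9a|2c|f2|
→ t2 |f9|f9|9a|9a|2c|f2|b2|64|

RES = [0xf9, 0xf9, 0x9a, 0x9a, 0x2c, 0xf2, 0xb2, 0x64]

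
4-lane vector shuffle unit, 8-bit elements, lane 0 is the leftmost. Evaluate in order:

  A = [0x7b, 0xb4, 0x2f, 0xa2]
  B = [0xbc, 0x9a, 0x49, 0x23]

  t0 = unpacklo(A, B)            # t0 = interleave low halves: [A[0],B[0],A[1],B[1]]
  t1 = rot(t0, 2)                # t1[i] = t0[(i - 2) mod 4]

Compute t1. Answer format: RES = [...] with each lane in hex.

  t0: 7b bc b4 9a
  t1: b4 9a 7b bc

RES = [ 0xb4  0x9a  0x7b  0xbc ]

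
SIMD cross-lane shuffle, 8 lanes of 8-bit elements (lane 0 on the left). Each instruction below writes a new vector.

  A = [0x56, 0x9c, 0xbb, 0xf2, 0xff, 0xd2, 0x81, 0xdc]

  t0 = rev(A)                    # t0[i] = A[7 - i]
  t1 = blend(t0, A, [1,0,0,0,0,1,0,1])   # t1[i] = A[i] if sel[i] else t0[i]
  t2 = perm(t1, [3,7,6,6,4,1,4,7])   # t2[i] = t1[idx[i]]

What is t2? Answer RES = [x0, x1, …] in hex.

t0 = [0xdc, 0x81, 0xd2, 0xff, 0xf2, 0xbb, 0x9c, 0x56]
t1 = [0x56, 0x81, 0xd2, 0xff, 0xf2, 0xd2, 0x9c, 0xdc]
t2 = [0xff, 0xdc, 0x9c, 0x9c, 0xf2, 0x81, 0xf2, 0xdc]

RES = [ 0xff  0xdc  0x9c  0x9c  0xf2  0x81  0xf2  0xdc ]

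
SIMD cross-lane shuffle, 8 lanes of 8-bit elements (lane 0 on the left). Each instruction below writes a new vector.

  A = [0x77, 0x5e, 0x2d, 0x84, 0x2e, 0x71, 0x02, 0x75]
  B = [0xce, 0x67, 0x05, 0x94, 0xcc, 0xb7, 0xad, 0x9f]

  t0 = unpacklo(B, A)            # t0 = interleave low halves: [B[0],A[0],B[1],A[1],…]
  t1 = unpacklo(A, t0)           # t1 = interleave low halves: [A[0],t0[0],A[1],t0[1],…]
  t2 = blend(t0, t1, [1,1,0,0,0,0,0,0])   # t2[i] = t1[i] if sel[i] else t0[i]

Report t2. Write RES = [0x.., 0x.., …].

RES = [ 0x77  0xce  0x67  0x5e  0x05  0x2d  0x94  0x84 ]

  t0: ce 77 67 5e 05 2d 94 84
  t1: 77 ce 5e 77 2d 67 84 5e
  t2: 77 ce 67 5e 05 2d 94 84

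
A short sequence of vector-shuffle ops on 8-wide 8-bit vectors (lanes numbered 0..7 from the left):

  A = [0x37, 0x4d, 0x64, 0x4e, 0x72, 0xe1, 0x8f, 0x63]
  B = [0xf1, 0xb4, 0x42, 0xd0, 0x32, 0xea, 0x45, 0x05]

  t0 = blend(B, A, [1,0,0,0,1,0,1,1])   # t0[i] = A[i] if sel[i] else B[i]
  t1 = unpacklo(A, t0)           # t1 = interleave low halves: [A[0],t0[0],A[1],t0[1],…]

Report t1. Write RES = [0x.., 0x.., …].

RES = [0x37, 0x37, 0x4d, 0xb4, 0x64, 0x42, 0x4e, 0xd0]

  t0: 37 b4 42 d0 72 ea 8f 63
  t1: 37 37 4d b4 64 42 4e d0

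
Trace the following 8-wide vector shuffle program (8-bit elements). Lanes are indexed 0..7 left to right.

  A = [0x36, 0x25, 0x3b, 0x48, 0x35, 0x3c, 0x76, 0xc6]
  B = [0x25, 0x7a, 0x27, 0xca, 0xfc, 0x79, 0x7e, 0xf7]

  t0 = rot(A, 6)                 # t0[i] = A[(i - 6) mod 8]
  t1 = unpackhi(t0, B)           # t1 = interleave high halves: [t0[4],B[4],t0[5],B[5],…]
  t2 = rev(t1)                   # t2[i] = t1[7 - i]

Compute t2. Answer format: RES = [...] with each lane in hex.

RES = [ 0xf7  0x25  0x7e  0x36  0x79  0xc6  0xfc  0x76 ]

t0 = [0x3b, 0x48, 0x35, 0x3c, 0x76, 0xc6, 0x36, 0x25]
t1 = [0x76, 0xfc, 0xc6, 0x79, 0x36, 0x7e, 0x25, 0xf7]
t2 = [0xf7, 0x25, 0x7e, 0x36, 0x79, 0xc6, 0xfc, 0x76]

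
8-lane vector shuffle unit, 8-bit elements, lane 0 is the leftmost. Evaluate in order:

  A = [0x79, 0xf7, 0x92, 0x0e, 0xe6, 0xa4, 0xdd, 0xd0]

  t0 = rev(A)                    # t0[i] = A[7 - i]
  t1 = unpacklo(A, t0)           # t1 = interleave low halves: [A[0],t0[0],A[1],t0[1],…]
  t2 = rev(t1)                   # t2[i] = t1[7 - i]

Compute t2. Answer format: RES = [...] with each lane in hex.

RES = [ 0xe6  0x0e  0xa4  0x92  0xdd  0xf7  0xd0  0x79 ]

→ t0 |d0|dd|a4|e6|0e|92|f7|79|
→ t1 |79|d0|f7|dd|92|a4|0e|e6|
→ t2 |e6|0e|a4|92|dd|f7|d0|79|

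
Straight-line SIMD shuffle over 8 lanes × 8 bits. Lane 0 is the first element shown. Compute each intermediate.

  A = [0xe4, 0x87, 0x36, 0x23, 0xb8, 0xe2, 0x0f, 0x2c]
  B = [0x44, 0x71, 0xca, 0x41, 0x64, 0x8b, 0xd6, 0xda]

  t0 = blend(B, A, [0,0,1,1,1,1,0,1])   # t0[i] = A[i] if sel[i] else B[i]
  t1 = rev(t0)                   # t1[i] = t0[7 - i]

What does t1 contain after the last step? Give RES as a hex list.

RES = [ 0x2c  0xd6  0xe2  0xb8  0x23  0x36  0x71  0x44 ]

→ t0 |44|71|36|23|b8|e2|d6|2c|
→ t1 |2c|d6|e2|b8|23|36|71|44|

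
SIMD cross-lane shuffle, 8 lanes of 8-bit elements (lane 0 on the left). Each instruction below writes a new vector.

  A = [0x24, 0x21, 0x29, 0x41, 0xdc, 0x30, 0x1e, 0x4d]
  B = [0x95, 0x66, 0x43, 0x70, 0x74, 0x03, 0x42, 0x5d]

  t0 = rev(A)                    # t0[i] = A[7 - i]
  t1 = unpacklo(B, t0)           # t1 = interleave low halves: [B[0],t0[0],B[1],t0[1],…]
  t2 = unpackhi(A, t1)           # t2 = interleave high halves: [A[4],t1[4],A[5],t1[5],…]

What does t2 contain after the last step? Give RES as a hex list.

RES = [ 0xdc  0x43  0x30  0x30  0x1e  0x70  0x4d  0xdc ]

  t0: 4d 1e 30 dc 41 29 21 24
  t1: 95 4d 66 1e 43 30 70 dc
  t2: dc 43 30 30 1e 70 4d dc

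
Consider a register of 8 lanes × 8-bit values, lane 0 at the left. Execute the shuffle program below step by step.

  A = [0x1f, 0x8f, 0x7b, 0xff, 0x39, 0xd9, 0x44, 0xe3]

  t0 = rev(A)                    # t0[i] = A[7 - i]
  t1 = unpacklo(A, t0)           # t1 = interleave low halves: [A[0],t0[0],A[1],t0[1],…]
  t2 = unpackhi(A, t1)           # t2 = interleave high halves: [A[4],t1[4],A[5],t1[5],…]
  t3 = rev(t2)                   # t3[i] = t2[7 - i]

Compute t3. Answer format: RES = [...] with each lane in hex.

RES = [0x39, 0xe3, 0xff, 0x44, 0xd9, 0xd9, 0x7b, 0x39]

t0 = [0xe3, 0x44, 0xd9, 0x39, 0xff, 0x7b, 0x8f, 0x1f]
t1 = [0x1f, 0xe3, 0x8f, 0x44, 0x7b, 0xd9, 0xff, 0x39]
t2 = [0x39, 0x7b, 0xd9, 0xd9, 0x44, 0xff, 0xe3, 0x39]
t3 = [0x39, 0xe3, 0xff, 0x44, 0xd9, 0xd9, 0x7b, 0x39]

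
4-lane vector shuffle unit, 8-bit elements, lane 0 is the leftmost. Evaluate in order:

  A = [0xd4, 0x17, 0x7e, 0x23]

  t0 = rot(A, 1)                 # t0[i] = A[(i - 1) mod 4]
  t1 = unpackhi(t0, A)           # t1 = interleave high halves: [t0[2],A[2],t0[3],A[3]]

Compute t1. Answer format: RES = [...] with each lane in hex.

  t0: 23 d4 17 7e
  t1: 17 7e 7e 23

RES = [ 0x17  0x7e  0x7e  0x23 ]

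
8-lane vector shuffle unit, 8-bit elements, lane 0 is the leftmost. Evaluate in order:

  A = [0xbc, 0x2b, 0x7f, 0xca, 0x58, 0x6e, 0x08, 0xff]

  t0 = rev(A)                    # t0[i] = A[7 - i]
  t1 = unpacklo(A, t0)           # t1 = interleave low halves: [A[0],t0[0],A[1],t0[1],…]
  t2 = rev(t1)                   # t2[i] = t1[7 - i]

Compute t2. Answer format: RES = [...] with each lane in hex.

RES = [ 0x58  0xca  0x6e  0x7f  0x08  0x2b  0xff  0xbc ]

  t0: ff 08 6e 58 ca 7f 2b bc
  t1: bc ff 2b 08 7f 6e ca 58
  t2: 58 ca 6e 7f 08 2b ff bc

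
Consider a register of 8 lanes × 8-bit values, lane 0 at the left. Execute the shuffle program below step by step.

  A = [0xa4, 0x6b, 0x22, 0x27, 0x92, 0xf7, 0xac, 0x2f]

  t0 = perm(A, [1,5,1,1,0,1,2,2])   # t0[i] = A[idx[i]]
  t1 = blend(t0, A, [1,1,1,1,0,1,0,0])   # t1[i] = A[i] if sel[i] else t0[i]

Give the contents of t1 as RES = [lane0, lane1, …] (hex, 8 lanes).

t0 = [0x6b, 0xf7, 0x6b, 0x6b, 0xa4, 0x6b, 0x22, 0x22]
t1 = [0xa4, 0x6b, 0x22, 0x27, 0xa4, 0xf7, 0x22, 0x22]

RES = [0xa4, 0x6b, 0x22, 0x27, 0xa4, 0xf7, 0x22, 0x22]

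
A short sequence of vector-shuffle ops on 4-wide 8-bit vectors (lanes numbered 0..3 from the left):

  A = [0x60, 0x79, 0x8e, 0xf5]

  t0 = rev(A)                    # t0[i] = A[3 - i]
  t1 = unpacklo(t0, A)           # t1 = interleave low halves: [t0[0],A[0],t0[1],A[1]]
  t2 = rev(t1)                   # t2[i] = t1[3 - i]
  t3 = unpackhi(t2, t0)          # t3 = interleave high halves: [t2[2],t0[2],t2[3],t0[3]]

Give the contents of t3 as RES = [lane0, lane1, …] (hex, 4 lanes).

t0 = [0xf5, 0x8e, 0x79, 0x60]
t1 = [0xf5, 0x60, 0x8e, 0x79]
t2 = [0x79, 0x8e, 0x60, 0xf5]
t3 = [0x60, 0x79, 0xf5, 0x60]

RES = [0x60, 0x79, 0xf5, 0x60]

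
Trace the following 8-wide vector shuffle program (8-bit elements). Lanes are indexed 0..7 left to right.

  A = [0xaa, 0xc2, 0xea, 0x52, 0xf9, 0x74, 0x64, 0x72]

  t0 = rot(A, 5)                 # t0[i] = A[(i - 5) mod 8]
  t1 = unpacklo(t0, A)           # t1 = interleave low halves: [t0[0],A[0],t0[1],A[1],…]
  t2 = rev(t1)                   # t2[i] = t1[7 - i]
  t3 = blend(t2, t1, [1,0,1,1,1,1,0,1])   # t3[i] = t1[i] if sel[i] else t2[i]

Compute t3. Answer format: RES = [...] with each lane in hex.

RES = [ 0x52  0x64  0xf9  0xc2  0x74  0xea  0xaa  0x52 ]

t0 = [0x52, 0xf9, 0x74, 0x64, 0x72, 0xaa, 0xc2, 0xea]
t1 = [0x52, 0xaa, 0xf9, 0xc2, 0x74, 0xea, 0x64, 0x52]
t2 = [0x52, 0x64, 0xea, 0x74, 0xc2, 0xf9, 0xaa, 0x52]
t3 = [0x52, 0x64, 0xf9, 0xc2, 0x74, 0xea, 0xaa, 0x52]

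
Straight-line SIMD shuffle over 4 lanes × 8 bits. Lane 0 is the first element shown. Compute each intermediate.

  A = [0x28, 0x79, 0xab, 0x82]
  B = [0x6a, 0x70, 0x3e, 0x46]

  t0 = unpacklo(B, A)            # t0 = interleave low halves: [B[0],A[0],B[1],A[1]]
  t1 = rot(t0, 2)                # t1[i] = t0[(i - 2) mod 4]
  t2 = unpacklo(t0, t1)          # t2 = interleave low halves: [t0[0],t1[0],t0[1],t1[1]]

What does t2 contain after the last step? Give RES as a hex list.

→ t0 |6a|28|70|79|
→ t1 |70|79|6a|28|
→ t2 |6a|70|28|79|

RES = [0x6a, 0x70, 0x28, 0x79]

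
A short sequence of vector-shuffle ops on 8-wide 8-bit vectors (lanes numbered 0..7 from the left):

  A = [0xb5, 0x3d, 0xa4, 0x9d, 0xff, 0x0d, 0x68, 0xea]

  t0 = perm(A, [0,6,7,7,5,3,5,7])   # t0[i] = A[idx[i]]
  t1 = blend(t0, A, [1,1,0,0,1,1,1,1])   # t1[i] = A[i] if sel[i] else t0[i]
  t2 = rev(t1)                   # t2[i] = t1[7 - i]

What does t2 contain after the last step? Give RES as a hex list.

RES = [ 0xea  0x68  0x0d  0xff  0xea  0xea  0x3d  0xb5 ]

→ t0 |b5|68|ea|ea|0d|9d|0d|ea|
→ t1 |b5|3d|ea|ea|ff|0d|68|ea|
→ t2 |ea|68|0d|ff|ea|ea|3d|b5|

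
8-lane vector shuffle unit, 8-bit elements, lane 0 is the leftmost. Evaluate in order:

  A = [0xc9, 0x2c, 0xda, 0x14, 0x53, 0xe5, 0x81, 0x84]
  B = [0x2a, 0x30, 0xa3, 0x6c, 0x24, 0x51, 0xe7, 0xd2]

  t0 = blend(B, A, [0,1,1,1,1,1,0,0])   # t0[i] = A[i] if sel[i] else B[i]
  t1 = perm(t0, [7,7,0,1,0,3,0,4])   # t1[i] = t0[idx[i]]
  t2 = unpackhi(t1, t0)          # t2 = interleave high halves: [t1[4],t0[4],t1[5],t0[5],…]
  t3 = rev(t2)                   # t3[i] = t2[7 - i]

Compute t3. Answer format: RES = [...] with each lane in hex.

RES = [ 0xd2  0x53  0xe7  0x2a  0xe5  0x14  0x53  0x2a ]

t0 = [0x2a, 0x2c, 0xda, 0x14, 0x53, 0xe5, 0xe7, 0xd2]
t1 = [0xd2, 0xd2, 0x2a, 0x2c, 0x2a, 0x14, 0x2a, 0x53]
t2 = [0x2a, 0x53, 0x14, 0xe5, 0x2a, 0xe7, 0x53, 0xd2]
t3 = [0xd2, 0x53, 0xe7, 0x2a, 0xe5, 0x14, 0x53, 0x2a]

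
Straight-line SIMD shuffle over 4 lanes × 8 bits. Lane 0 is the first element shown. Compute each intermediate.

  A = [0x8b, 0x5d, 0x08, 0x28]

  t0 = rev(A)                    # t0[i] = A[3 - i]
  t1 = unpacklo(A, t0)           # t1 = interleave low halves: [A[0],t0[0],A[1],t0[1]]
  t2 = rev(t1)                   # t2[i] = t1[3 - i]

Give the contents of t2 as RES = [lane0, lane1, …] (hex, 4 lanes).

RES = [ 0x08  0x5d  0x28  0x8b ]

→ t0 |28|08|5d|8b|
→ t1 |8b|28|5d|08|
→ t2 |08|5d|28|8b|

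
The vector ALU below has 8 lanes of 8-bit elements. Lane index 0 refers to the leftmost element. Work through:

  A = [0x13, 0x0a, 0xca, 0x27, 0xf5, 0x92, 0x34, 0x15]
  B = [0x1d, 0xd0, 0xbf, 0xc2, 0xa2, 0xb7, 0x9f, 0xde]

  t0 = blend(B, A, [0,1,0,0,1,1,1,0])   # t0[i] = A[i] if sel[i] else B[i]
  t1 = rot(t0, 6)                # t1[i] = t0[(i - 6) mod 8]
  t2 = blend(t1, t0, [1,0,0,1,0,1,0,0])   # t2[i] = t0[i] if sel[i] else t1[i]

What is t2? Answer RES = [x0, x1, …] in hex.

→ t0 |1d|0a|bf|c2|f5|92|34|de|
→ t1 |bf|c2|f5|92|34|de|1d|0a|
→ t2 |1d|c2|f5|c2|34|92|1d|0a|

RES = [ 0x1d  0xc2  0xf5  0xc2  0x34  0x92  0x1d  0x0a ]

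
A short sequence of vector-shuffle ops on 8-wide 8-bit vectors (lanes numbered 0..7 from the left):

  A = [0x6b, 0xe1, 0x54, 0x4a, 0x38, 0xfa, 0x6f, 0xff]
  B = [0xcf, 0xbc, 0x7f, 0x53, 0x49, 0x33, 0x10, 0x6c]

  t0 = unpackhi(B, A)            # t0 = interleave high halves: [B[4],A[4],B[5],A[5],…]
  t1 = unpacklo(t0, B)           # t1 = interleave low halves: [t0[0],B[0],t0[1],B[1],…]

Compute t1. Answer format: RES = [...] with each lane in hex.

RES = [ 0x49  0xcf  0x38  0xbc  0x33  0x7f  0xfa  0x53 ]

  t0: 49 38 33 fa 10 6f 6c ff
  t1: 49 cf 38 bc 33 7f fa 53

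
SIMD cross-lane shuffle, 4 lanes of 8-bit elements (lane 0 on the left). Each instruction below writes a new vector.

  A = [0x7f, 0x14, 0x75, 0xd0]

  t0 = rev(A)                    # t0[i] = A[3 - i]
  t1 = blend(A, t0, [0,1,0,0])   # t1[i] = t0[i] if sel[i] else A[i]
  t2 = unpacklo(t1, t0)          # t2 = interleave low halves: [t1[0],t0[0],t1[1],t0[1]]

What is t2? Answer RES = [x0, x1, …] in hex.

RES = [ 0x7f  0xd0  0x75  0x75 ]

t0 = [0xd0, 0x75, 0x14, 0x7f]
t1 = [0x7f, 0x75, 0x75, 0xd0]
t2 = [0x7f, 0xd0, 0x75, 0x75]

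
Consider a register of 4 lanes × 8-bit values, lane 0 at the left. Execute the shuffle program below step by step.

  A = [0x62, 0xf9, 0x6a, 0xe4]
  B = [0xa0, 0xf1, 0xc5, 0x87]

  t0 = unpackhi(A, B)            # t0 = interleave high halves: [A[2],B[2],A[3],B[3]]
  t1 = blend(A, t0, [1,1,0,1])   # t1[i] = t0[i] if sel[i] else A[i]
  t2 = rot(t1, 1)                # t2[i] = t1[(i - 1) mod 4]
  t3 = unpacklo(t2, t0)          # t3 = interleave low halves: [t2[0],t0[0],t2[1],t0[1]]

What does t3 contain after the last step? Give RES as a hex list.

  t0: 6a c5 e4 87
  t1: 6a c5 6a 87
  t2: 87 6a c5 6a
  t3: 87 6a 6a c5

RES = [ 0x87  0x6a  0x6a  0xc5 ]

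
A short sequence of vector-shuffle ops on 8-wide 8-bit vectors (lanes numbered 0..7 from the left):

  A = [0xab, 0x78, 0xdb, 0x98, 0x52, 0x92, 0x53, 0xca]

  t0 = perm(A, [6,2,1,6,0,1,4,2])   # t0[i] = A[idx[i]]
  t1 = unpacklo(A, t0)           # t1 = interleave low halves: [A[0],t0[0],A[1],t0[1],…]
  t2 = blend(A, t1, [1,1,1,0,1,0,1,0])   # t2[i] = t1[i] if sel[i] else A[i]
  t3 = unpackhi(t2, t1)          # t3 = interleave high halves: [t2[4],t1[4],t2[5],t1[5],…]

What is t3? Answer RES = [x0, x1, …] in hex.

RES = [0xdb, 0xdb, 0x92, 0x78, 0x98, 0x98, 0xca, 0x53]

  t0: 53 db 78 53 ab 78 52 db
  t1: ab 53 78 db db 78 98 53
  t2: ab 53 78 98 db 92 98 ca
  t3: db db 92 78 98 98 ca 53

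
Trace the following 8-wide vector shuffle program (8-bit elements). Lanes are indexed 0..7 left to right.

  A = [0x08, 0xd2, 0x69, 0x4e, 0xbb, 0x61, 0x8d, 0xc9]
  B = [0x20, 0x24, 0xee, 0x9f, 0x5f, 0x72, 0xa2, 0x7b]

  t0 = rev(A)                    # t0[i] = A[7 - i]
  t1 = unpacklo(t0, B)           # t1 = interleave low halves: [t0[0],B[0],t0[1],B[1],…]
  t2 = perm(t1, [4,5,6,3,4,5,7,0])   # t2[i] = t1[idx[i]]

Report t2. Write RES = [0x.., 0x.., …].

RES = [ 0x61  0xee  0xbb  0x24  0x61  0xee  0x9f  0xc9 ]

→ t0 |c9|8d|61|bb|4e|69|d2|08|
→ t1 |c9|20|8d|24|61|ee|bb|9f|
→ t2 |61|ee|bb|24|61|ee|9f|c9|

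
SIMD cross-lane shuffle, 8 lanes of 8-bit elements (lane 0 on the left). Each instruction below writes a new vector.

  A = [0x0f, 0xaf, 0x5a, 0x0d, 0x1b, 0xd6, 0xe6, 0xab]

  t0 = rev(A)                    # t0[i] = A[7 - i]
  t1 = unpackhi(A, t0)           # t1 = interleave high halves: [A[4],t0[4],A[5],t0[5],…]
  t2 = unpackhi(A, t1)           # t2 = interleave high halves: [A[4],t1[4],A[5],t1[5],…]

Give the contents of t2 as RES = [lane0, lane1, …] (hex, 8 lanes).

RES = [0x1b, 0xe6, 0xd6, 0xaf, 0xe6, 0xab, 0xab, 0x0f]

→ t0 |ab|e6|d6|1b|0d|5a|af|0f|
→ t1 |1b|0d|d6|5a|e6|af|ab|0f|
→ t2 |1b|e6|d6|af|e6|ab|ab|0f|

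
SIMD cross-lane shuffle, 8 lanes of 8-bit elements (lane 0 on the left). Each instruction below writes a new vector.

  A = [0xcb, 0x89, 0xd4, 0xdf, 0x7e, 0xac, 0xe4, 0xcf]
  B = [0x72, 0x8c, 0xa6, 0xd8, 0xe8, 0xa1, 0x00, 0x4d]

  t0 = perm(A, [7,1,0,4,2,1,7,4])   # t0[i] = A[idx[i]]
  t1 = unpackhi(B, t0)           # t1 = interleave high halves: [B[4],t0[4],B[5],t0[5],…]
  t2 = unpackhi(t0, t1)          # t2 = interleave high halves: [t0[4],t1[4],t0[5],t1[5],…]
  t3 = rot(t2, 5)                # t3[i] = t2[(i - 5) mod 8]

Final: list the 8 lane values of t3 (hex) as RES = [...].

RES = [ 0xcf  0xcf  0x4d  0x7e  0x7e  0xd4  0x00  0x89 ]

t0 = [0xcf, 0x89, 0xcb, 0x7e, 0xd4, 0x89, 0xcf, 0x7e]
t1 = [0xe8, 0xd4, 0xa1, 0x89, 0x00, 0xcf, 0x4d, 0x7e]
t2 = [0xd4, 0x00, 0x89, 0xcf, 0xcf, 0x4d, 0x7e, 0x7e]
t3 = [0xcf, 0xcf, 0x4d, 0x7e, 0x7e, 0xd4, 0x00, 0x89]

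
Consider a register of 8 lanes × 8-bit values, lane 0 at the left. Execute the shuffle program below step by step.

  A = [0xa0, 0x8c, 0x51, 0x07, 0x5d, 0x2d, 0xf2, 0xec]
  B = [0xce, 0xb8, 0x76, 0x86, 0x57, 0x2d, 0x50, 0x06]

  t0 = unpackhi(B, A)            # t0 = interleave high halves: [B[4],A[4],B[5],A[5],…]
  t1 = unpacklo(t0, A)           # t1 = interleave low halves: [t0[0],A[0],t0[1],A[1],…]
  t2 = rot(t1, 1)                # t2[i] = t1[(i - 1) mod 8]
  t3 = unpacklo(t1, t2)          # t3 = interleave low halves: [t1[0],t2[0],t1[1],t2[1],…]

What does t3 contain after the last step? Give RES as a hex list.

→ t0 |57|5d|2d|2d|50|f2|06|ec|
→ t1 |57|a0|5d|8c|2d|51|2d|07|
→ t2 |07|57|a0|5d|8c|2d|51|2d|
→ t3 |57|07|a0|57|5d|a0|8c|5d|

RES = [0x57, 0x07, 0xa0, 0x57, 0x5d, 0xa0, 0x8c, 0x5d]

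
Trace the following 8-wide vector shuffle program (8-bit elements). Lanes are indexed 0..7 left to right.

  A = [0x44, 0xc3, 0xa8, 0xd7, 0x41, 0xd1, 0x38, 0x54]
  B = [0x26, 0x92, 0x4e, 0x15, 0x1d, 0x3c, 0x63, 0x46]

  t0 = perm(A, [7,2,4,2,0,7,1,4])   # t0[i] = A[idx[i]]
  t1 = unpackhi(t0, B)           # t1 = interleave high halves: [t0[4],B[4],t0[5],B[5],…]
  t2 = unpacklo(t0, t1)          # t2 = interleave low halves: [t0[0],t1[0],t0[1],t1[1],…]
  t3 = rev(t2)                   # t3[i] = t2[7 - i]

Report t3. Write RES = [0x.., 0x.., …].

RES = [0x3c, 0xa8, 0x54, 0x41, 0x1d, 0xa8, 0x44, 0x54]

  t0: 54 a8 41 a8 44 54 c3 41
  t1: 44 1d 54 3c c3 63 41 46
  t2: 54 44 a8 1d 41 54 a8 3c
  t3: 3c a8 54 41 1d a8 44 54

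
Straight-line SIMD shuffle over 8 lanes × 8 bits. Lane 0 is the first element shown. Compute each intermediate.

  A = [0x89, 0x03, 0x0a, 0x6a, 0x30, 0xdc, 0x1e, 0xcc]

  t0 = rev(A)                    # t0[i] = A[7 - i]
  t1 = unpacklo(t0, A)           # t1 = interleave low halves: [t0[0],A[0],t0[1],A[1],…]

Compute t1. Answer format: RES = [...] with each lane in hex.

t0 = [0xcc, 0x1e, 0xdc, 0x30, 0x6a, 0x0a, 0x03, 0x89]
t1 = [0xcc, 0x89, 0x1e, 0x03, 0xdc, 0x0a, 0x30, 0x6a]

RES = [ 0xcc  0x89  0x1e  0x03  0xdc  0x0a  0x30  0x6a ]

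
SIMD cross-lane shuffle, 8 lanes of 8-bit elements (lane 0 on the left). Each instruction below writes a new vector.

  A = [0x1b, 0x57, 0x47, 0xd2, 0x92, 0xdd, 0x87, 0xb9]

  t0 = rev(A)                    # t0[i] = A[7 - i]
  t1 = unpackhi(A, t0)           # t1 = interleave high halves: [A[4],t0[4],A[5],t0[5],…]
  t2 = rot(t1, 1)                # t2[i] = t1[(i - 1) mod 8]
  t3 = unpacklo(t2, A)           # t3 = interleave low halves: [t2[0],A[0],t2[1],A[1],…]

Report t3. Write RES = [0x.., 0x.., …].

t0 = [0xb9, 0x87, 0xdd, 0x92, 0xd2, 0x47, 0x57, 0x1b]
t1 = [0x92, 0xd2, 0xdd, 0x47, 0x87, 0x57, 0xb9, 0x1b]
t2 = [0x1b, 0x92, 0xd2, 0xdd, 0x47, 0x87, 0x57, 0xb9]
t3 = [0x1b, 0x1b, 0x92, 0x57, 0xd2, 0x47, 0xdd, 0xd2]

RES = [0x1b, 0x1b, 0x92, 0x57, 0xd2, 0x47, 0xdd, 0xd2]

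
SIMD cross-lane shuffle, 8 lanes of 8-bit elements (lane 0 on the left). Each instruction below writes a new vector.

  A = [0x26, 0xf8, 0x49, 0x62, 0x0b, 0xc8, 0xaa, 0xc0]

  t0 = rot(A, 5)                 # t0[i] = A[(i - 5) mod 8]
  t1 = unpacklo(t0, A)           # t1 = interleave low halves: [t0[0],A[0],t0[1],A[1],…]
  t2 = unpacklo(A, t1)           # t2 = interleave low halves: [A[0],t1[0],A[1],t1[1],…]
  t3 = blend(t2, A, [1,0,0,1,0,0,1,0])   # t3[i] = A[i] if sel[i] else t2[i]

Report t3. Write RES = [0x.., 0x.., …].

RES = [ 0x26  0x62  0xf8  0x62  0x49  0x0b  0xaa  0xf8 ]

t0 = [0x62, 0x0b, 0xc8, 0xaa, 0xc0, 0x26, 0xf8, 0x49]
t1 = [0x62, 0x26, 0x0b, 0xf8, 0xc8, 0x49, 0xaa, 0x62]
t2 = [0x26, 0x62, 0xf8, 0x26, 0x49, 0x0b, 0x62, 0xf8]
t3 = [0x26, 0x62, 0xf8, 0x62, 0x49, 0x0b, 0xaa, 0xf8]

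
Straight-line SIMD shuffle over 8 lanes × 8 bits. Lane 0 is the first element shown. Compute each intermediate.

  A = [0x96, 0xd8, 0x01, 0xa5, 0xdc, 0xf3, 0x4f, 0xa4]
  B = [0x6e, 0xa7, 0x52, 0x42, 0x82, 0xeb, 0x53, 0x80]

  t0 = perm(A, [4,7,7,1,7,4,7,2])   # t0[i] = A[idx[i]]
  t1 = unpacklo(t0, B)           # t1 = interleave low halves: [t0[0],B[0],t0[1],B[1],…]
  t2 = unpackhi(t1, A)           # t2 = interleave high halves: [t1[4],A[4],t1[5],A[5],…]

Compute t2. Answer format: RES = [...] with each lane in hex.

RES = [ 0xa4  0xdc  0x52  0xf3  0xd8  0x4f  0x42  0xa4 ]

t0 = [0xdc, 0xa4, 0xa4, 0xd8, 0xa4, 0xdc, 0xa4, 0x01]
t1 = [0xdc, 0x6e, 0xa4, 0xa7, 0xa4, 0x52, 0xd8, 0x42]
t2 = [0xa4, 0xdc, 0x52, 0xf3, 0xd8, 0x4f, 0x42, 0xa4]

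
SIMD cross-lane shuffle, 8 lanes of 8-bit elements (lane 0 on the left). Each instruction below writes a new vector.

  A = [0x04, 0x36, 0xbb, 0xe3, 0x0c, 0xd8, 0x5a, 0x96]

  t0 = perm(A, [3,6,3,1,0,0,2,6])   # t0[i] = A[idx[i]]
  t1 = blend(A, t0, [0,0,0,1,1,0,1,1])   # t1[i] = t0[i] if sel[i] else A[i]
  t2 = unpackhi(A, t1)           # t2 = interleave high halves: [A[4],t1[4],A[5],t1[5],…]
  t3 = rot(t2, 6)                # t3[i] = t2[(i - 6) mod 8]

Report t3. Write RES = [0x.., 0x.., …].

RES = [0xd8, 0xd8, 0x5a, 0xbb, 0x96, 0x5a, 0x0c, 0x04]

→ t0 |e3|5a|e3|36|04|04|bb|5a|
→ t1 |04|36|bb|36|04|d8|bb|5a|
→ t2 |0c|04|d8|d8|5a|bb|96|5a|
→ t3 |d8|d8|5a|bb|96|5a|0c|04|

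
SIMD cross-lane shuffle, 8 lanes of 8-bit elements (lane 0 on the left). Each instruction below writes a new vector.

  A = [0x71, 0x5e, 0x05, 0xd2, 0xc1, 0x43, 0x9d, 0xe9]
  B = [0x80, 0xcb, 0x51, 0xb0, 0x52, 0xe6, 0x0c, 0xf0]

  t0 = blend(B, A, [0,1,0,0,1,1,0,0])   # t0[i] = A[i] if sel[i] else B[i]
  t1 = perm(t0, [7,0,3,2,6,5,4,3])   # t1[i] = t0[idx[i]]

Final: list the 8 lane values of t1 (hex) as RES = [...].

RES = [ 0xf0  0x80  0xb0  0x51  0x0c  0x43  0xc1  0xb0 ]

t0 = [0x80, 0x5e, 0x51, 0xb0, 0xc1, 0x43, 0x0c, 0xf0]
t1 = [0xf0, 0x80, 0xb0, 0x51, 0x0c, 0x43, 0xc1, 0xb0]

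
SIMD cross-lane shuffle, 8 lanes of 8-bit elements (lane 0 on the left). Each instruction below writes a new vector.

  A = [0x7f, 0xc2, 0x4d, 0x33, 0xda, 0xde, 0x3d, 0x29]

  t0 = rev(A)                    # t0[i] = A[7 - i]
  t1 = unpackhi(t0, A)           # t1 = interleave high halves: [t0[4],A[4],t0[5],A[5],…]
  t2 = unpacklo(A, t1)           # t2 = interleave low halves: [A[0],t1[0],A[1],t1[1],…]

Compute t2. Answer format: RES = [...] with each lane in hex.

RES = [ 0x7f  0x33  0xc2  0xda  0x4d  0x4d  0x33  0xde ]

  t0: 29 3d de da 33 4d c2 7f
  t1: 33 da 4d de c2 3d 7f 29
  t2: 7f 33 c2 da 4d 4d 33 de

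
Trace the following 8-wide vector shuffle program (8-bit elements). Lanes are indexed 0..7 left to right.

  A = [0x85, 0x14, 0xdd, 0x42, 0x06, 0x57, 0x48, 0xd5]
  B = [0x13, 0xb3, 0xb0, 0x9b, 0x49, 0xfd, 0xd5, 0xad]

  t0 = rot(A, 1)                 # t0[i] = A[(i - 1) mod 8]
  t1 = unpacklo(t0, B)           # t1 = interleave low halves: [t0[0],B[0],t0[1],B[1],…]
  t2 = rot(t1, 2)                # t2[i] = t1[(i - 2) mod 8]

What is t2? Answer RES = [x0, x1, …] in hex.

RES = [0xdd, 0x9b, 0xd5, 0x13, 0x85, 0xb3, 0x14, 0xb0]

t0 = [0xd5, 0x85, 0x14, 0xdd, 0x42, 0x06, 0x57, 0x48]
t1 = [0xd5, 0x13, 0x85, 0xb3, 0x14, 0xb0, 0xdd, 0x9b]
t2 = [0xdd, 0x9b, 0xd5, 0x13, 0x85, 0xb3, 0x14, 0xb0]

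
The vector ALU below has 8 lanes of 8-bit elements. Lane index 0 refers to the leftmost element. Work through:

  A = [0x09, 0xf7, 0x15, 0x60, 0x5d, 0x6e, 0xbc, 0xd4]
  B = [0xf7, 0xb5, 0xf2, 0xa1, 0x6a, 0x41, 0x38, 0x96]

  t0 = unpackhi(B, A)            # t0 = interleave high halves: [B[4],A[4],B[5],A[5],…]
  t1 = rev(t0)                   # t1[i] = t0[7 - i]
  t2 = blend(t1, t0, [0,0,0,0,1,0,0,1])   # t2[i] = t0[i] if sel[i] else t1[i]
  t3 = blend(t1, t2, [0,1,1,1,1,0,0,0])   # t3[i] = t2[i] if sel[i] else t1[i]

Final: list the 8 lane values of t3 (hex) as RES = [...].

  t0: 6a 5d 41 6e 38 bc 96 d4
  t1: d4 96 bc 38 6e 41 5d 6a
  t2: d4 96 bc 38 38 41 5d d4
  t3: d4 96 bc 38 38 41 5d 6a

RES = [ 0xd4  0x96  0xbc  0x38  0x38  0x41  0x5d  0x6a ]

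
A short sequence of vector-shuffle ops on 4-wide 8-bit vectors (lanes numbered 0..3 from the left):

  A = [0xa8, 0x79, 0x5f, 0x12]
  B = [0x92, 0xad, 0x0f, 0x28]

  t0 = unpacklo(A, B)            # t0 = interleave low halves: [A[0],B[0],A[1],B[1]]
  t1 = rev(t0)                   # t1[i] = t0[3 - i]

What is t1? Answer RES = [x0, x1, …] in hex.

RES = [0xad, 0x79, 0x92, 0xa8]

→ t0 |a8|92|79|ad|
→ t1 |ad|79|92|a8|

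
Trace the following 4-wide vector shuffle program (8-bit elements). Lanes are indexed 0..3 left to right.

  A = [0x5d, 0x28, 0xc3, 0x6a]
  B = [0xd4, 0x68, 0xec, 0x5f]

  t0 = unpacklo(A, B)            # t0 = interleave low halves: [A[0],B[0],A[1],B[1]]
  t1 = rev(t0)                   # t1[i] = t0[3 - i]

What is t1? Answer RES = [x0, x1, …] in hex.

RES = [ 0x68  0x28  0xd4  0x5d ]

→ t0 |5d|d4|28|68|
→ t1 |68|28|d4|5d|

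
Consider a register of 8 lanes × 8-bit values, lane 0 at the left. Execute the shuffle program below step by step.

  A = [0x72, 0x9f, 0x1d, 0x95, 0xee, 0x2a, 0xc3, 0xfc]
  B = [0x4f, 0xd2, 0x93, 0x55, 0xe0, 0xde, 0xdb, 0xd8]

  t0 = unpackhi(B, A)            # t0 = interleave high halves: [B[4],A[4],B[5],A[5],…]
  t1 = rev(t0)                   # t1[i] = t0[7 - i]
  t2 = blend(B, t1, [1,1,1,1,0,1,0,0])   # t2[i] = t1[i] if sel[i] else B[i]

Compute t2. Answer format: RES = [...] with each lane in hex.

RES = [0xfc, 0xd8, 0xc3, 0xdb, 0xe0, 0xde, 0xdb, 0xd8]

  t0: e0 ee de 2a db c3 d8 fc
  t1: fc d8 c3 db 2a de ee e0
  t2: fc d8 c3 db e0 de db d8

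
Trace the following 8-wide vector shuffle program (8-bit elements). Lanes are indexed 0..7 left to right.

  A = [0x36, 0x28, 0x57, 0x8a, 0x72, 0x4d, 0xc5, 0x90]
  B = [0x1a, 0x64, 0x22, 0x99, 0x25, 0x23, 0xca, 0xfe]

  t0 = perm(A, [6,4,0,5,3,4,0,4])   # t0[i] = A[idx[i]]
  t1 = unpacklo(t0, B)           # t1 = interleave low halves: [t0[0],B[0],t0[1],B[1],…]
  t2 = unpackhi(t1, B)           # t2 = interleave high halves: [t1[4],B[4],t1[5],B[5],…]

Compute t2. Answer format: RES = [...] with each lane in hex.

RES = [0x36, 0x25, 0x22, 0x23, 0x4d, 0xca, 0x99, 0xfe]

t0 = [0xc5, 0x72, 0x36, 0x4d, 0x8a, 0x72, 0x36, 0x72]
t1 = [0xc5, 0x1a, 0x72, 0x64, 0x36, 0x22, 0x4d, 0x99]
t2 = [0x36, 0x25, 0x22, 0x23, 0x4d, 0xca, 0x99, 0xfe]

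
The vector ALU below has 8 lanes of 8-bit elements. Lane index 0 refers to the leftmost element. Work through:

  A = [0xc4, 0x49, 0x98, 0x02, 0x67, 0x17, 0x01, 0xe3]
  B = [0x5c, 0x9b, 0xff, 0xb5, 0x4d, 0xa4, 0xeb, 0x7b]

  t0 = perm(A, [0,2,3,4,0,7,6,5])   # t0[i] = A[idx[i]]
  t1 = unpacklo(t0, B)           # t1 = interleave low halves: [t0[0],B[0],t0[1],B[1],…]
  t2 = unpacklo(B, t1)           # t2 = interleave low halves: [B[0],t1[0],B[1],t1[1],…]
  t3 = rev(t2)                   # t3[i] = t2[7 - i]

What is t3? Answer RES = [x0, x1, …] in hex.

RES = [ 0x9b  0xb5  0x98  0xff  0x5c  0x9b  0xc4  0x5c ]

→ t0 |c4|98|02|67|c4|e3|01|17|
→ t1 |c4|5c|98|9b|02|ff|67|b5|
→ t2 |5c|c4|9b|5c|ff|98|b5|9b|
→ t3 |9b|b5|98|ff|5c|9b|c4|5c|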